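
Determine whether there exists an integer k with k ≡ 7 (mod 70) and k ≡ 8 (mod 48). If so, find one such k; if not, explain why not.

Both moduli are multiples of 2 = gcd(70, 48), so any solution would satisfy k ≡ 7 and k ≡ 8 modulo 2 simultaneously.
These are incompatible: 7 − 8 = -1 is not divisible by 2.
So no integer satisfies both congruences.

There is no such integer.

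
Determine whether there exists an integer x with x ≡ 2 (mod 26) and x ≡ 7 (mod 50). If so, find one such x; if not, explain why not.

No, no such integer exists.

Both moduli are multiples of 2 = gcd(26, 50), so any solution would satisfy x ≡ 2 and x ≡ 7 modulo 2 simultaneously.
However 2 ≡ 0 and 7 ≡ 1 (mod 2), and 0 ≠ 1.
Therefore no such x exists.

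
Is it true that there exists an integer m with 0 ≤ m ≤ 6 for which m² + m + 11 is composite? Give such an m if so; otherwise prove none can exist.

The values for m = 0, 1, …, 6 are 11, 13, 17, 23, 31, 41, 53, and each of these is prime.
So no value in the range makes the expression composite.

No such integer m in that range exists.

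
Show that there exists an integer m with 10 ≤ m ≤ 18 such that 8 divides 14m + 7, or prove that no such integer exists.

For m = 10, 11, …, 18 the values of 14m + 7 modulo 8 are 3, 1, 7, 5, 3, 1, 7, 5, 3 respectively.
Since 0 is absent from this list, 8 ∤ 14m + 7 for every m with 10 ≤ m ≤ 18.

No such integer m in that range exists.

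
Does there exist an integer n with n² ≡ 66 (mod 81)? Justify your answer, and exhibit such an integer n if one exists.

No such integer exists.

Reduce modulo 9, which divides 81: we would need n² ≡ 3 (mod 9).
Since (9 − n)² ≡ n² (mod 9), it suffices to square n = 0, 1, …, 4: the residues are 0, 1, 4, 0, 7.
So the quadratic residues mod 9 are {0, 1, 4, 7}, and 3 is not among them.
Hence no integer n has n² ≡ 66 (mod 81).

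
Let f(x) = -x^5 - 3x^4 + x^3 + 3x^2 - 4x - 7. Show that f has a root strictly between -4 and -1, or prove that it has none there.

Such a root exists.

f(-4) = 249 and f(-1) = -3, which have opposite signs.
f is continuous everywhere (it is a polynomial), in particular on [-4, -1].
By the Intermediate Value Theorem f must vanish at some point of (-4, -1).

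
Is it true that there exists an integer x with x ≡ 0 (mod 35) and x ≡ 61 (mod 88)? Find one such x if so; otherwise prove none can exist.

Since 35 and 88 share no common factor, CRT says the pair of congruences has a solution (unique mod 3080).
Any solution of the first congruence is x = 0 + 35t; substituting into the second, 35t ≡ 61 − 0 ≡ 61 (mod 88).
Invert 35 mod 88 by the Euclidean algorithm: 88 = 2·35 + 18, 35 = 1·18 + 17, 18 = 1·17 + 1, 17 = 17·1 + 0; back-substituting, 1 = 18 − 1·17 = 18 − (35 − 1·18) = −35 + 2·18 = −35 + 2·(88 − 2·35) = 2·88 − 5·35. Hence 35·(-5) ≡ 1, so 35⁻¹ ≡ -5 ≡ 83 (mod 88).
Therefore t ≡ 83·61 = 5063 ≡ 47 (mod 88).
Taking t = 47 gives x = 0 + 35·47 = 1645.
Indeed 1645 ≡ 0 (mod 35) and 1645 ≡ 61 (mod 88).

x = 1645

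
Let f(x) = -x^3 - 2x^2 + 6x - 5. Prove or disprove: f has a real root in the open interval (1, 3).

The endpoint values f(1) = -2 and f(3) = -32 are both negative. Claim: f(x) < 0 for every x in (1, 3).
Substitute x = 1 + u, where 0 < u < 2 on the interval. Expanding, f(1 + u) = -u^3 - 5u^2 - u - 2.
The nonzero coefficients here are all negative, so for u > 0 every term is negative (or zero), and the constant term -2 is strictly negative.
Therefore f(x) < 0 throughout (1, 3), and f has no zero there.

f has no root in that interval.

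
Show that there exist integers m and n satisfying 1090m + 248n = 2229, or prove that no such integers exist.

Any value of 1090m + 248n is a multiple of gcd(1090, 248) = 2.
But 2229 = 2·1114 + 1, so 2 ∤ 2229.
Hence no integers m, n satisfy the equation.

No such integers exist.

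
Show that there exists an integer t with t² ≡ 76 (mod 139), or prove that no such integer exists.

There is no such integer.

Apply Euler's criterion with the prime 139: 76 is a quadratic residue iff 76^69 ≡ 1 (mod 139), and a non-residue iff it is ≡ −1.
Repeated squaring mod 139: 76^2 = 5776 ≡ 77; 76^4 ≡ 77² = 5929 ≡ 91; 76^8 ≡ 91² = 8281 ≡ 80; 76^16 ≡ 80² = 6400 ≡ 6; 76^32 ≡ 6² = 36 ≡ 36; 76^64 ≡ 36² = 1296 ≡ 45.
Since 69 = 64 + 4 + 1, 76^69 ≡ 45 · 91 · 76; multiplying out mod 139: 45·91 = 4095 ≡ 64, then 64·76 = 4864 ≡ 138. Thus 76^69 ≡ 138 ≡ −1 (mod 139).
The value −1 means 76 is a non-residue modulo 139, so t² ≡ 76 (mod 139) is impossible.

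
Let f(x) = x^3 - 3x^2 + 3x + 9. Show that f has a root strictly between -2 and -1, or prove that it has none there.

f(-2) = -17 and f(-1) = 2, which have opposite signs.
As a polynomial, f is continuous on every closed interval.
By the Intermediate Value Theorem, f takes the value 0 somewhere in the open interval.

Such a root exists.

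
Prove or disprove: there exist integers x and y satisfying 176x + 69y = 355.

x = 62, y = -153

176 and 69 are coprime, so 176x + 69y ranges over all of ℤ.
Euclidean algorithm: 176 = 2·69 + 38, 69 = 1·38 + 31, 38 = 1·31 + 7, 31 = 4·7 + 3, 7 = 2·3 + 1, 3 = 3·1 + 0.
Back-substituting, 1 = 7 − 2·3 = 7 − 2·(31 − 4·7) = −2·31 + 9·7 = −2·31 + 9·(38 − 1·31) = 9·38 − 11·31 = 9·38 − 11·(69 − 1·38) = −11·69 + 20·38 = −11·69 + 20·(176 − 2·69) = 20·176 − 51·69; that is, 176·20 + 69·(-51) = 1.
Multiplying through by 355: x = 20·355 = 7100, y = (-51)·355 = -18105 is a solution.
The general solution is x = 7100 + 69k, y = -18105 − 176k; taking k = -102 gives the smaller pair x = 62, y = -153.
Check: 176·62 + 69·(-153) = 10912 − 10557 = 355. ✓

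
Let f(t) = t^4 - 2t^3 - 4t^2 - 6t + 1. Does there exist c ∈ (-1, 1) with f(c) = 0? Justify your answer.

Yes, such a c exists.

f(-1) = 6 and f(1) = -10, which have opposite signs.
As a polynomial, f is continuous on every closed interval.
By the Intermediate Value Theorem, f takes the value 0 somewhere in the open interval.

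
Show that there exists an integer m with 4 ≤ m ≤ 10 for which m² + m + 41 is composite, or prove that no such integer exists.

No, no such integer m in that range exists.

The values for m = 4, 5, …, 10 are 61, 71, 83, 97, 113, 131, 151, and each of these is prime.
So no value in the range makes the expression composite.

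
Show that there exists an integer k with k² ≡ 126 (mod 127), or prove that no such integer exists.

127 is prime, so by Euler's criterion 126 is a square mod 127 iff 126^((127−1)/2) = 126^63 ≡ 1 (mod 127).
Squaring successively (mod 127): 126^2 = 15876 ≡ 1; 126^4 ≡ 1² = 1 ≡ 1; 126^8 ≡ 1² = 1 ≡ 1; 126^16 ≡ 1² = 1 ≡ 1; 126^32 ≡ 1² = 1 ≡ 1.
Since 63 = 32 + 16 + 8 + 4 + 2 + 1, 126^63 ≡ 1 · 1 · 1 · 1 · 1 · 126; multiplying out mod 127: 1·1 = 1 ≡ 1, then 1·1 = 1 ≡ 1, then 1·1 = 1 ≡ 1, then 1·1 = 1 ≡ 1, then 1·126 = 126 ≡ 126. Thus 126^63 ≡ 126 ≡ −1 (mod 127).
By Euler's criterion 126 is a quadratic non-residue mod 127: no k satisfies k² ≡ 126 (mod 127).

There is no such integer.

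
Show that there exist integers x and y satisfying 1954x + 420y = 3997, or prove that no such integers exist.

Both 1954 and 420 are divisible by gcd(1954, 420) = 2, hence so is any combination 1954x + 420y.
However 3997 leaves remainder 1 on division by 2.
So the equation is unsolvable over ℤ.

No, no such integers exist.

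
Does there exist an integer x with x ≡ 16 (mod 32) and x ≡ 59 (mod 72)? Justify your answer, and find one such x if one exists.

No such integer exists.

Reduce both congruences modulo 8, which divides 32 and 72: they say x ≡ 16 (mod 8) and x ≡ 59 (mod 8).
But 16 mod 8 = 0 while 59 mod 8 = 3, a contradiction.
Therefore no such x exists.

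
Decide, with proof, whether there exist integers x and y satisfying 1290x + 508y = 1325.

No such integers exist.

Both 1290 and 508 are divisible by gcd(1290, 508) = 2, hence so is any combination 1290x + 508y.
But 1325 is not a multiple of 2 (it leaves remainder 1).
So the equation is unsolvable over ℤ.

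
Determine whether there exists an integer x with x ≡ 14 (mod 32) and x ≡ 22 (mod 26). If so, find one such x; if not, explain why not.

x = 334

gcd(32, 26) = 2. A simultaneous solution exists iff 14 ≡ 22 (mod 2); here 14 mod 2 = 0 = 22 mod 2, so it does.
Put x = 14 + 32t, so we need 32t ≡ 8 (mod 26), equivalently (divide by 2) 16t ≡ 4 (mod 13).
16 ≡ 3 (mod 13), so this reads 3t ≡ 4 (mod 13). Invert 3 mod 13 by the Euclidean algorithm: 13 = 4·3 + 1, 3 = 3·1 + 0; back-substituting, 1 = 13 − 4·3. Hence 3·(-4) ≡ 1, so 3⁻¹ ≡ -4 ≡ 9 (mod 13).
Multiplying by 9: t ≡ 9·4 = 36 ≡ 10 (mod 13).
Then x = 14 + 32·10 = 334.
Indeed 334 ≡ 14 (mod 32) and 334 ≡ 22 (mod 26).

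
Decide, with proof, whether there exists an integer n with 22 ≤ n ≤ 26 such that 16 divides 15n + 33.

No such integer n in that range exists.

For n = 22, 23, …, 26 the values of 15n + 33 modulo 16 are 11, 10, 9, 8, 7 respectively.
Since 0 is absent from this list, 16 ∤ 15n + 33 for every n with 22 ≤ n ≤ 26.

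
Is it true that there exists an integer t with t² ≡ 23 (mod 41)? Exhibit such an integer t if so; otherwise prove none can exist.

t = 33

t = 33 works: 33² = 1089, and 1089 − 23 = 1066 = 26·41.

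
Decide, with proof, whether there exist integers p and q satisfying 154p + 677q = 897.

p = 485, q = -109

154 and 677 are coprime, so 154p + 677q ranges over all of ℤ.
Euclidean algorithm: 677 = 4·154 + 61, 154 = 2·61 + 32, 61 = 1·32 + 29, 32 = 1·29 + 3, 29 = 9·3 + 2, 3 = 1·2 + 1, 2 = 2·1 + 0.
Back-substituting, 1 = 3 − 1·2 = 3 − (29 − 9·3) = −29 + 10·3 = −29 + 10·(32 − 1·29) = 10·32 − 11·29 = 10·32 − 11·(61 − 1·32) = −11·61 + 21·32 = −11·61 + 21·(154 − 2·61) = 21·154 − 53·61 = 21·154 − 53·(677 − 4·154) = −53·677 + 233·154; that is, 154·233 + 677·(-53) = 1.
Scaling by 897 gives the particular solution (p, q) = (209001, -47541).
The general solution is p = 209001 + 677k, q = -47541 − 154k; taking k = -308 gives the smaller pair p = 485, q = -109.
Indeed 154·485 + 677·(-109) = 74690 − 73793 = 897.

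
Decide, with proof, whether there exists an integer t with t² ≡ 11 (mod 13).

Computing t² mod 13 for t = 0, 1, …, 6 (enough, by the symmetry t ↦ 13 − t) gives 0, 1, 4, 9, 3, 12, 10.
So the quadratic residues mod 13 are {0, 1, 3, 4, 9, 10, 12}, and 11 is not among them.
Therefore t² ≡ 11 (mod 13) has no solution.

There is no such integer.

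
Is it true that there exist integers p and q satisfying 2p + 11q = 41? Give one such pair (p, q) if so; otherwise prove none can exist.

2 and 11 are coprime, so 2p + 11q ranges over all of ℤ.
Run the Euclidean algorithm on 11 and 2: 11 = 5·2 + 1, 2 = 2·1 + 0.
Working back up the chain: 1 = 11 − 5·2. So 2·(-5) + 11·1 = 1.
Multiplying through by 41: p = (-5)·41 = -205, q = 1·41 = 41 is a solution.
Adding 19·11 to p and subtracting 19·2 from q gives the tidier solution (4, 3).
Indeed 2·4 + 11·3 = 8 + 33 = 41.

p = 4, q = 3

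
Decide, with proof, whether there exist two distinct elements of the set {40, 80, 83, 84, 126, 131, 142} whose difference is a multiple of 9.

Residues mod 9: 40↦4, 80↦8, 83↦2, 84↦3, 126↦0, 131↦5, 142↦7.
These 7 residues are pairwise different, hence no difference of two elements is divisible by 9.

There is no such pair.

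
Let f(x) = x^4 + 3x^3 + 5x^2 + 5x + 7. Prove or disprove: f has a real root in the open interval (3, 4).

The endpoint values f(3) = 229 and f(4) = 555 are both positive. Claim: f(x) > 0 for every x in (3, 4).
Substitute x = 3 + u, where 0 < u < 1 on the interval. Expanding, f(3 + u) = u^4 + 15u^3 + 86u^2 + 224u + 229.
The nonzero coefficients here are all positive, so for u > 0 every term is positive (or zero), and the constant term 229 is strictly positive.
Therefore f(x) > 0 throughout (3, 4), and f has no zero there.

No such root exists.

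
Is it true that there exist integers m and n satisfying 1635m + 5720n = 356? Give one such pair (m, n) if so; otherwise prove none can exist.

Any value of 1635m + 5720n is a multiple of gcd(1635, 5720) = 5.
However 356 leaves remainder 1 on division by 5.
So the equation is unsolvable over ℤ.

No such integers exist.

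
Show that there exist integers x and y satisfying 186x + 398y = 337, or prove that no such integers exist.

No, no such integers exist.

gcd(186, 398) = 2, so every integer of the form 186x + 398y is a multiple of 2.
But 337 is not a multiple of 2 (it leaves remainder 1).
Hence no integers x, y satisfy the equation.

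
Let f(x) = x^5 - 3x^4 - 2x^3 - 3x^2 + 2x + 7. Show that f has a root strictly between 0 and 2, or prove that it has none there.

Yes, f has a root in the interval.

f(0) = 7 and f(2) = -33, which have opposite signs.
f is continuous everywhere (it is a polynomial), in particular on [0, 2].
By the Intermediate Value Theorem f must vanish at some point of (0, 2).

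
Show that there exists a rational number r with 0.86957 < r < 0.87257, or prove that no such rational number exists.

r = 27/31

Scale by 31: the interval becomes (26.95667, 27.04967), which contains the integer 27.
So r = 27/31 works: it is a ratio of integers, and dividing 31·0.86957 < 27 < 31·0.87257 through by 31 gives 0.86957 < 27/31 < 0.87257.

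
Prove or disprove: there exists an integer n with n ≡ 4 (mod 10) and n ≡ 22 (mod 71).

Since 10 and 71 share no common factor, CRT says the pair of congruences has a solution (unique mod 710).
Any solution of the first congruence is n = 4 + 10t; substituting into the second, 10t ≡ 22 − 4 ≡ 18 (mod 71).
Note 10·64 = 640 ≡ 1 (mod 71) (as 640 − 1 = 9·71), so 10⁻¹ ≡ 64.
Multiplying by 64: t ≡ 64·18 = 1152 ≡ 16 (mod 71).
With t = 16: n = 4 + 10·16 = 164.
Verify: 164 = 16·10 + 4 and 164 = 2·71 + 22. ✓

n = 164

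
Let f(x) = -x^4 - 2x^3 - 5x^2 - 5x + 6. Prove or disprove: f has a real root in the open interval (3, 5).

The endpoint values f(3) = -189 and f(5) = -1019 are both negative. Claim: f(x) < 0 for every x in (3, 5).
Substitute x = 3 + u, where 0 < u < 2 on the interval. Expanding, f(3 + u) = -u^4 - 14u^3 - 77u^2 - 197u - 189.
The nonzero coefficients here are all negative, so for u > 0 every term is negative (or zero), and the constant term -189 is strictly negative.
Therefore f(x) < 0 throughout (3, 5), and f has no zero there.

f has no root in that interval.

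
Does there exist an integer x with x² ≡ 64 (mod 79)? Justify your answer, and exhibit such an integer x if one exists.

x = 8

Take x = 8. Then 8² = 64, and since 0 ≤ 64 < 79 this is already reduced: 8² ≡ 64 (mod 79).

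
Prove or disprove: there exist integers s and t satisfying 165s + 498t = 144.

Every value of 165s + 498t is a multiple of gcd(165, 498) = 3; since 3 ∣ 144, solutions exist.
Dividing through by 3 reduces the equation to 55s + 166t = 48.
Dividing repeatedly: 166 = 3·55 + 1, 55 = 55·1 + 0.
Unwinding: 1 = 166 − 3·55, i.e. 55·(-3) + 166·1 = 1.
Times 48: 55·(-144) + 166·48 = 48, so (-144, 48) solves it.
Adding 1·166 to s and subtracting 1·55 from t gives the tidier solution (22, -7).
Indeed 165·22 + 498·(-7) = 3630 − 3486 = 144.

s = 22, t = -7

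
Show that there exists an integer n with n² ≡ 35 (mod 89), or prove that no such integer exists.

Apply Euler's criterion with the prime 89: 35 is a quadratic residue iff 35^44 ≡ 1 (mod 89), and a non-residue iff it is ≡ −1.
Squaring successively (mod 89): 35^2 = 1225 ≡ 68; 35^4 ≡ 68² = 4624 ≡ 85; 35^8 ≡ 85² = 7225 ≡ 16; 35^16 ≡ 16² = 256 ≡ 78; 35^32 ≡ 78² = 6084 ≡ 32.
Since 44 = 32 + 8 + 4, 35^44 ≡ 32 · 16 · 85; multiplying out mod 89: 32·16 = 512 ≡ 67, then 67·85 = 5695 ≡ 88. Thus 35^44 ≡ 88 ≡ −1 (mod 89).
The value −1 means 35 is a non-residue modulo 89, so n² ≡ 35 (mod 89) is impossible.

No such integer exists.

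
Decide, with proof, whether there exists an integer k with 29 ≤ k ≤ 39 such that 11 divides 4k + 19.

Scanning upward from k = 29 gives 135, 139, none divisible by 11. At k = 31 we get 4·31 + 19 = 143, and 143 = 11·13.

k = 31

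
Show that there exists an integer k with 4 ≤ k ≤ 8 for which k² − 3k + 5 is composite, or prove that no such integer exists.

k = 7

At k = 7: 7² − 3·7 + 5 = 33 = 3·11, which is composite.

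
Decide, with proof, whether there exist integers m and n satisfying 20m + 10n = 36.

No, no such integers exist.

Both 20 and 10 are divisible by gcd(20, 10) = 10, hence so is any combination 20m + 10n.
However 36 leaves remainder 6 on division by 10.
Therefore 20m + 10n = 36 has no solution in integers.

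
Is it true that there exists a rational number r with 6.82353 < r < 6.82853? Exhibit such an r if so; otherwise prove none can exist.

r = 157/23

Look for a denominator N such that an integer falls strictly between N·6.82353 and N·6.82853. N = 23 works: 23·6.82353 = 156.94119 < 157 < 157.05619 = 23·6.82853.
Dividing back, 6.82353 < 157/23 < 6.82853, and 157/23 is rational.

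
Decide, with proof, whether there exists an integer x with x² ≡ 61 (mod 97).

Take x = 35. Then 35² = 1225 = 12·97 + 61, so 35² ≡ 61 (mod 97).

x = 35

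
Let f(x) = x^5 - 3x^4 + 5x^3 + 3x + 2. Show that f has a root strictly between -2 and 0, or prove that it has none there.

f(-2) = -124 and f(0) = 2, which have opposite signs.
Since f is a polynomial it is continuous on [-2, 0].
By the Intermediate Value Theorem f must vanish at some point of (-2, 0).

Yes, f has a root in the interval.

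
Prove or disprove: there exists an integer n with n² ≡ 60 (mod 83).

There is no such integer.

Apply Euler's criterion with the prime 83: 60 is a quadratic residue iff 60^41 ≡ 1 (mod 83), and a non-residue iff it is ≡ −1.
Repeated squaring mod 83: 60^2 = 3600 ≡ 31; 60^4 ≡ 31² = 961 ≡ 48; 60^8 ≡ 48² = 2304 ≡ 63; 60^16 ≡ 63² = 3969 ≡ 68; 60^32 ≡ 68² = 4624 ≡ 59.
Since 41 = 32 + 8 + 1, 60^41 ≡ 59 · 63 · 60; multiplying out mod 83: 59·63 = 3717 ≡ 65, then 65·60 = 3900 ≡ 82. Thus 60^41 ≡ 82 ≡ −1 (mod 83).
The value −1 means 60 is a non-residue modulo 83, so n² ≡ 60 (mod 83) is impossible.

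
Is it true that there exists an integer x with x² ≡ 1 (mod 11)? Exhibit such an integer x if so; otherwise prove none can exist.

x = 10 works: 10² = 100, and 100 − 1 = 99 = 9·11.

x = 10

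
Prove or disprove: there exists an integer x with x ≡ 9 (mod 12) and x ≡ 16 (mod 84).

gcd(12, 84) = 12. If x ≡ 9 (mod 12) and x ≡ 16 (mod 84), then x ≡ 9 (mod 12) and x ≡ 16 (mod 12).
These are incompatible: 9 − 16 = -7 is not divisible by 12.
Therefore no such x exists.

No such integer exists.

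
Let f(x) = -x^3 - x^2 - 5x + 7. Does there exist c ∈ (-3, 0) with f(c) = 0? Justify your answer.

Evaluate at the endpoints: f(-3) = 40, f(0) = 7 — same sign (positive).
The derivative f'(x) = -3x^2 - 2x - 5 is a quadratic with discriminant (-2)² − 4·(-3)·(-5) = -56 < 0; it never vanishes, so it is always negative (sign of the leading coefficient).
So f is strictly decreasing; between -3 and 0 its values lie between f(-3) = 40 and f(0) = 7, all positive. Therefore f has no root in (-3, 0).

f has no root in that interval.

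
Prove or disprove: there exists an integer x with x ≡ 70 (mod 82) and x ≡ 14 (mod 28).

gcd(82, 28) = 2. A simultaneous solution exists iff 70 ≡ 14 (mod 2); here 70 mod 2 = 0 = 14 mod 2, so it does.
The smallest candidate x = 70 works directly: 70 ≡ 14 (mod 28).
Check: 70 mod 82 = 70, 70 mod 28 = 14. ✓

x = 70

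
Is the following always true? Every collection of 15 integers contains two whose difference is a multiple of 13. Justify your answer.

Yes.

There are exactly 13 possible remainders on division by 13.
Since 15 > 13, two of the 15 integers must share a residue class by the pigeonhole principle; call them a and b.
Their difference a − b is then a multiple of 13.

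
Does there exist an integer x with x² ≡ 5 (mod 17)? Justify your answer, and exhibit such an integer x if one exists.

There is no such integer.

Computing x² mod 17 for x = 0, 1, …, 8 (enough, by the symmetry x ↦ 17 − x) gives 0, 1, 4, 9, 16, 8, 2, 15, 13.
So the quadratic residues mod 17 are {0, 1, 2, 4, 8, 9, 13, 15, 16}, and 5 is not among them.
Hence no integer x has x² ≡ 5 (mod 17).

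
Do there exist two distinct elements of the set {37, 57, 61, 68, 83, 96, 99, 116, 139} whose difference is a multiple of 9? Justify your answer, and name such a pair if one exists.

No such pair exists.

Reduce each element modulo 9: 37↦1, 57↦3, 61↦7, 68↦5, 83↦2, 96↦6, 99↦0, 116↦8, 139↦4.
No residue repeats among the 9 elements, so no pair has difference ≡ 0 (mod 9).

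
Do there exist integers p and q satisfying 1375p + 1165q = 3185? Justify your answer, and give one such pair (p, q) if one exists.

Every value of 1375p + 1165q is a multiple of gcd(1375, 1165) = 5; since 5 ∣ 3185, solutions exist.
Dividing through by 5 reduces the equation to 275p + 233q = 637.
Euclidean algorithm: 275 = 1·233 + 42, 233 = 5·42 + 23, 42 = 1·23 + 19, 23 = 1·19 + 4, 19 = 4·4 + 3, 4 = 1·3 + 1, 3 = 3·1 + 0.
Unwinding: 1 = 4 − 1·3 = 4 − (19 − 4·4) = −19 + 5·4 = −19 + 5·(23 − 1·19) = 5·23 − 6·19 = 5·23 − 6·(42 − 1·23) = −6·42 + 11·23 = −6·42 + 11·(233 − 5·42) = 11·233 − 61·42 = 11·233 − 61·(275 − 1·233) = −61·275 + 72·233, i.e. 275·(-61) + 233·72 = 1.
Scaling by 637 gives the particular solution (p, q) = (-38857, 45864).
Adding 167·233 to p and subtracting 167·275 from q gives the tidier solution (54, -61).
Indeed 1375·54 + 1165·(-61) = 74250 − 71065 = 3185.

p = 54, q = -61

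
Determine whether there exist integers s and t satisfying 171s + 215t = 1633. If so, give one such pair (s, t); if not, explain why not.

Since gcd(171, 215) = 1, every integer is an integer combination of 171 and 215.
Euclidean algorithm: 215 = 1·171 + 44, 171 = 3·44 + 39, 44 = 1·39 + 5, 39 = 7·5 + 4, 5 = 1·4 + 1, 4 = 4·1 + 0.
Back-substituting, 1 = 5 − 1·4 = 5 − (39 − 7·5) = −39 + 8·5 = −39 + 8·(44 − 1·39) = 8·44 − 9·39 = 8·44 − 9·(171 − 3·44) = −9·171 + 35·44 = −9·171 + 35·(215 − 1·171) = 35·215 − 44·171; that is, 171·(-44) + 215·35 = 1.
Times 1633: 171·(-71852) + 215·57155 = 1633, so (-71852, 57155) solves it.
Adding 335·215 to s and subtracting 335·171 from t gives the tidier solution (173, -130).
Check: 171·173 + 215·(-130) = 29583 − 27950 = 1633. ✓

s = 173, t = -130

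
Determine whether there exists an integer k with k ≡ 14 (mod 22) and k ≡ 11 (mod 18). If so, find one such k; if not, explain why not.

No such integer exists.

Reduce both congruences modulo 2, which divides 22 and 18: they say k ≡ 14 (mod 2) and k ≡ 11 (mod 2).
These are incompatible: 14 − 11 = 3 is not divisible by 2.
Therefore no such k exists.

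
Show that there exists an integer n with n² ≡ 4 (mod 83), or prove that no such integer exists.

Take n = 81. Then 81² = 6561 = 79·83 + 4, so 81² ≡ 4 (mod 83).

n = 81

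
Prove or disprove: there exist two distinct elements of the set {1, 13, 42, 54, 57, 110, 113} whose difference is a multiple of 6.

Yes: 1 and 13.

Reduce each element mod 6: 1↦1, 13↦1, 42↦0, 54↦0, 57↦3, 110↦2, 113↦5. The residue 1 repeats (at 1 and 13), and 13 − 1 = 12 = 2·6.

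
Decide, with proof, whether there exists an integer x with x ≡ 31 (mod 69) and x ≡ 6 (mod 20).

gcd(69, 20) = 1, so the Chinese Remainder Theorem guarantees exactly one residue class mod 1380 satisfying both.
Any solution of the first congruence is x = 31 + 69t; substituting into the second, 69t ≡ 6 − 31 ≡ 15 (mod 20).
69 ≡ 9 (mod 20), so this reads 9t ≡ 15 (mod 20). Since 9·9 = 81 = 4·20 + 1, the inverse of 9 mod 20 is 9.
Therefore t ≡ 9·15 = 135 ≡ 15 (mod 20).
With t = 15: x = 31 + 69·15 = 1066.
Verify: 1066 = 15·69 + 31 and 1066 = 53·20 + 6. ✓

x = 1066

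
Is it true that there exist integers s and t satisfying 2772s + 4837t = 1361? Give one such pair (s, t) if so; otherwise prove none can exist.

Any value of 2772s + 4837t is a multiple of gcd(2772, 4837) = 7.
But 1361 is not a multiple of 7 (it leaves remainder 3).
Hence no integers s, t satisfy the equation.

No, no such integers exist.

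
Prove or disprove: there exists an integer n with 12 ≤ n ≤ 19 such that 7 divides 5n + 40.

At n = 13 we get 5·13 + 40 = 105, and 105 = 7·15.

n = 13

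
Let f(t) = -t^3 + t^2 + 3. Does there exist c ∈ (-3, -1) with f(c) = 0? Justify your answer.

No.

The endpoint values f(-3) = 39 and f(-1) = 5 are both positive. Claim: f(t) > 0 for every t in (-3, -1).
Shift to the endpoint -1: with t = -1 − u (0 < u < 2), one computes f(-1 − u) = u^3 + 4u^2 + 5u + 5.
All 4 nonzero coefficients of this polynomial in u are positive; hence for u > 0 the value is a sum of positive terms (the constant 5 among them).
Therefore f(t) > 0 throughout (-3, -1), and f has no zero there.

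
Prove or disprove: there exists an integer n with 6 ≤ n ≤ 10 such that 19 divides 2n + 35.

No, no such integer n in that range exists.

The values of 2n + 35 for n = 6, 7, …, 10 are 47, 49, 51, 53, 55; reduced mod 19 these are 9, 11, 13, 15, 17.
Since 0 is absent from this list, 19 ∤ 2n + 35 for every n with 6 ≤ n ≤ 10.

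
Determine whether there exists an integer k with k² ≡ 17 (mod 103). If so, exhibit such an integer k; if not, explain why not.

k = 74

Take k = 74. Then 74² = 5476 = 53·103 + 17, so 74² ≡ 17 (mod 103).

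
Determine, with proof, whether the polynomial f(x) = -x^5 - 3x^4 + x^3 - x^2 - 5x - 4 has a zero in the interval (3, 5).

f(3) = -487 and f(5) = -4929, both negative, so a sign-change argument is unavailable; we show f keeps this sign on the whole interval.
Substitute x = 3 + u, where 0 < u < 2 on the interval. Expanding, f(3 + u) = -u^5 - 18u^4 - 125u^3 - 424u^2 - 713u - 487.
All 6 nonzero coefficients of this polynomial in u are negative; hence for u > 0 the value is a sum of negative terms (the constant -487 among them).
Therefore f(x) < 0 throughout (3, 5), and f has no zero there.

No.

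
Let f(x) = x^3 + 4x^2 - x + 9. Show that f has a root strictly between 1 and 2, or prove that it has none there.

The endpoint values f(1) = 13 and f(2) = 31 are both positive. Claim: f(x) > 0 for every x in (1, 2).
Substitute x = 1 + u, where 0 < u < 1 on the interval. Expanding, f(1 + u) = u^3 + 7u^2 + 10u + 13.
All 4 nonzero coefficients of this polynomial in u are positive; hence for u > 0 the value is a sum of positive terms (the constant 13 among them).
Therefore f(x) > 0 throughout (1, 2), and f has no zero there.

No.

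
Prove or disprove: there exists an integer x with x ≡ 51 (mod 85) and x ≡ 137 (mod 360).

gcd(85, 360) = 5. If x ≡ 51 (mod 85) and x ≡ 137 (mod 360), then x ≡ 51 (mod 5) and x ≡ 137 (mod 5).
These are incompatible: 51 − 137 = -86 is not divisible by 5.
Therefore no such x exists.

There is no such integer.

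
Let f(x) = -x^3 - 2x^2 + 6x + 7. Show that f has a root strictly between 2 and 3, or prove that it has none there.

f(2) = 3 and f(3) = -20, which have opposite signs.
Since f is a polynomial it is continuous on [2, 3].
By the Intermediate Value Theorem f must vanish at some point of (2, 3).

Yes, f has a root in the interval.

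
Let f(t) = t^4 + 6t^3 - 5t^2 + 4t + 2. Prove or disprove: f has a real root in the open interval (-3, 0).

Such a root exists.

f(-3) = -136 and f(0) = 2, which have opposite signs.
Since f is a polynomial it is continuous on [-3, 0].
By the Intermediate Value Theorem f must vanish at some point of (-3, 0).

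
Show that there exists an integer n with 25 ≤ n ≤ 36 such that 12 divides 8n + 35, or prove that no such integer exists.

No, no such integer n in that range exists.

For n = 25, 26, …, 36 the values of 8n + 35 modulo 12 are 7, 3, 11, 7, 3, 11, 7, 3, 11, 7, 3, 11 respectively.
None is 0, so 12 never divides 8n + 35 on this range.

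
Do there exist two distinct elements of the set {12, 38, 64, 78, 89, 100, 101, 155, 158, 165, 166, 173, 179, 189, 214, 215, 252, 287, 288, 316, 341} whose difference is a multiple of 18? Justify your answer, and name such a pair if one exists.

64 mod 18 = 10 and 100 mod 18 = 10, so 100 − 64 = 36 = 2·18.

The pair (64, 100) works.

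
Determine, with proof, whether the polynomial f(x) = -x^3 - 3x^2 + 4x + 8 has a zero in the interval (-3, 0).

Yes, f has a root in the interval.

f(-3) = -4 and f(0) = 8, which have opposite signs.
f is continuous everywhere (it is a polynomial), in particular on [-3, 0].
By the Intermediate Value Theorem, f takes the value 0 somewhere in the open interval.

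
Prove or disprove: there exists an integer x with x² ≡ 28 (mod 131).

x = 91

x = 91 works: 91² = 8281, and 8281 − 28 = 8253 = 63·131.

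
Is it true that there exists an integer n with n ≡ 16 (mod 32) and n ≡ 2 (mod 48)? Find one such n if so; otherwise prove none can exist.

gcd(32, 48) = 16. If n ≡ 16 (mod 32) and n ≡ 2 (mod 48), then n ≡ 16 (mod 16) and n ≡ 2 (mod 16).
These are incompatible: 16 − 2 = 14 is not divisible by 16.
Hence the system has no solution.

No such integer exists.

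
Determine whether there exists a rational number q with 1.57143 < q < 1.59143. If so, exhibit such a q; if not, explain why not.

q = 19/12

Scale by 12: the interval becomes (18.85716, 19.09716), which contains the integer 19.
Dividing back, 1.57143 < 19/12 < 1.59143, and 19/12 is rational.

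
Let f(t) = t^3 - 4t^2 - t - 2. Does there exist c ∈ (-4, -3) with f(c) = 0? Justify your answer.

No.

The endpoint values f(-4) = -126 and f(-3) = -62 are both negative. Claim: f(t) < 0 for every t in (-4, -3).
Substitute t = -3 − u, where 0 < u < 1 on the interval. Expanding, f(-3 − u) = -u^3 - 13u^2 - 50u - 62.
The nonzero coefficients here are all negative, so for u > 0 every term is negative (or zero), and the constant term -62 is strictly negative.
So f is strictly negative on (-4, -3); no root exists in the interval.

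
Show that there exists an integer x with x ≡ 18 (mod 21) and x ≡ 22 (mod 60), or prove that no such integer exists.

No, no such integer exists.

Reduce both congruences modulo 3, which divides 21 and 60: they say x ≡ 18 (mod 3) and x ≡ 22 (mod 3).
But 18 mod 3 = 0 while 22 mod 3 = 1, a contradiction.
Therefore no such x exists.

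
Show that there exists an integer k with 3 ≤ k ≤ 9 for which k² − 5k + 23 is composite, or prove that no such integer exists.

No, no such integer k in that range exists.

The values for k = 3, 4, …, 9 are 17, 19, 23, 29, 37, 47, 59, and each of these is prime.
So no value in the range makes the expression composite.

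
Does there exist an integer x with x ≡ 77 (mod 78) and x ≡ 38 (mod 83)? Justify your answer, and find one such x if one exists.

The moduli 78 and 83 are coprime, so by the Chinese Remainder Theorem a unique solution modulo 6474 exists.
Any solution of the first congruence is x = 77 + 78t; substituting into the second, 78t ≡ 38 − 77 ≡ 44 (mod 83).
Note 78·33 = 2574 ≡ 1 (mod 83) (as 2574 − 1 = 31·83), so 78⁻¹ ≡ 33.
Multiplying by 33: t ≡ 33·44 = 1452 ≡ 41 (mod 83).
Taking t = 41 gives x = 77 + 78·41 = 3275.
Check: 3275 mod 78 = 77, 3275 mod 83 = 38. ✓

x = 3275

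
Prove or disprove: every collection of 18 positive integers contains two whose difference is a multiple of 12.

Each integer lies in one of the 12 residue classes modulo 12.
Since 18 > 12, two of the 18 integers must share a residue class by the pigeonhole principle; call them a and b.
Their difference a − b is then a multiple of 12.

Yes.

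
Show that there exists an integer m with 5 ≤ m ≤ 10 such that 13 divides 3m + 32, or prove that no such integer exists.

For m = 5, 6, …, 10 the values of 3m + 32 modulo 13 are 8, 11, 1, 4, 7, 10 respectively.
None is 0, so 13 never divides 3m + 32 on this range.

No, no such integer m in that range exists.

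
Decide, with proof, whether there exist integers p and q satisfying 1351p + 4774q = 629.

Both 1351 and 4774 are divisible by gcd(1351, 4774) = 7, hence so is any combination 1351p + 4774q.
But 629 is not a multiple of 7 (it leaves remainder 6).
So the equation is unsolvable over ℤ.

No such integers exist.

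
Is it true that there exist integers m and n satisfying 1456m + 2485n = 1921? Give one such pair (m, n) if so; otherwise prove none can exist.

No such integers exist.

Any value of 1456m + 2485n is a multiple of gcd(1456, 2485) = 7.
However 1921 leaves remainder 3 on division by 7.
Hence no integers m, n satisfy the equation.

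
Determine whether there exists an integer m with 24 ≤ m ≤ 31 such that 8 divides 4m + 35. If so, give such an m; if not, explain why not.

For m = 24, 25, …, 31 the values of 4m + 35 modulo 8 are 3, 7, 3, 7, 3, 7, 3, 7 respectively.
None is 0, so 8 never divides 4m + 35 on this range.

There is no such integer m in that range.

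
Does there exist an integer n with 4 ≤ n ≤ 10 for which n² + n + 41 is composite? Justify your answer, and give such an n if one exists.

No such integer n in that range exists.

The values for n = 4, 5, …, 10 are 61, 71, 83, 97, 113, 131, 151, and each of these is prime.
So no value in the range makes the expression composite.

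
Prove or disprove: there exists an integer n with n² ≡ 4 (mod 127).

n = 125

Take n = 125. Then 125² = 15625 = 123·127 + 4, so 125² ≡ 4 (mod 127).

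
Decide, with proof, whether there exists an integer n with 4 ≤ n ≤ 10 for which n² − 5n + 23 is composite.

No, no such integer n in that range exists.

The values for n = 4, 5, …, 10 are 19, 23, 29, 37, 47, 59, 73, and each of these is prime.
So no value in the range makes the expression composite.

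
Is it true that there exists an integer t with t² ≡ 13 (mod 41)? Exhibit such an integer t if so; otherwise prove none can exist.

No, no such integer exists.

Apply Euler's criterion with the prime 41: 13 is a quadratic residue iff 13^20 ≡ 1 (mod 41), and a non-residue iff it is ≡ −1.
Squaring successively (mod 41): 13^2 = 169 ≡ 5; 13^4 ≡ 5² = 25 ≡ 25; 13^8 ≡ 25² = 625 ≡ 10; 13^16 ≡ 10² = 100 ≡ 18.
Since 20 = 16 + 4, 13^20 ≡ 18 · 25; multiplying out mod 41: 18·25 = 450 ≡ 40. Thus 13^20 ≡ 40 ≡ −1 (mod 41).
The value −1 means 13 is a non-residue modulo 41, so t² ≡ 13 (mod 41) is impossible.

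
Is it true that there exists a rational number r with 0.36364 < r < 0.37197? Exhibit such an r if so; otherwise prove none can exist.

Multiplying by 19: 19·0.36364 = 6.90916 and 19·0.37197 = 7.06743, so the integer 7 lies strictly between them.
So r = 7/19 works: it is a ratio of integers, and dividing 19·0.36364 < 7 < 19·0.37197 through by 19 gives 0.36364 < 7/19 < 0.37197.

r = 7/19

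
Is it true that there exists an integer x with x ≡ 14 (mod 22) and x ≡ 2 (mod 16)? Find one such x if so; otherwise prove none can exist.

The moduli are not coprime: gcd(22, 16) = 2. Compatibility requires 2 ∣ (2 − 14) = -12, which holds, so solutions exist.
Step through x = 14, 14 + 22, 14 + 2·22, …: the values 14, 36, 58, 80, 102, 124, 146 reduce mod 16 to 14, 4, 10, 0, 6, 12, 2. The value 146 hits 2.
Indeed 146 ≡ 14 (mod 22) and 146 ≡ 2 (mod 16).

x = 146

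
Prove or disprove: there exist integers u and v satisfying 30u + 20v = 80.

u = 0, v = 4

Since gcd(30, 20) = 10 and 80 = 10·8, Bézout's identity guarantees a solution.
Dividing through by 10 reduces the equation to 3u + 2v = 8.
Dividing repeatedly: 3 = 1·2 + 1, 2 = 2·1 + 0.
Back-substituting, 1 = 3 − 1·2; that is, 3·1 + 2·(-1) = 1.
Scaling by 8 gives the particular solution (u, v) = (8, -8).
The general solution is u = 8 + 2k, v = -8 − 3k; taking k = -4 gives the smaller pair u = 0, v = 4.
Check: 30·0 + 20·4 = 0 + 80 = 80. ✓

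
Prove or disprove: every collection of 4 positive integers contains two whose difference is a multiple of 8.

No; for instance {34, 35, 36, 37} is a counterexample.

Consider the 4 integers 34, 35, 36, 37. They lie in distinct residue classes modulo 8, since 4 ≤ 8.
No two share a residue, so no pair has difference divisible by 8; the claim fails for this set.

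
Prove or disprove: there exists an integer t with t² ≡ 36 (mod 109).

t = 103 works: 103² = 10609, and 10609 − 36 = 10573 = 97·109.

t = 103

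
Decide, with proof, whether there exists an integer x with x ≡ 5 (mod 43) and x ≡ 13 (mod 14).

x = 349

The moduli 43 and 14 are coprime, so by the Chinese Remainder Theorem a unique solution modulo 602 exists.
Write x = 5 + 43t and require 5 + 43t ≡ 13 (mod 14), i.e. 43t ≡ 8 (mod 14).
43 ≡ 1 (mod 14), so this reads 1t ≡ 8 (mod 14). So t ≡ 8 (mod 14).
Taking t = 8 gives x = 5 + 43·8 = 349.
Check: 349 mod 43 = 5, 349 mod 14 = 13. ✓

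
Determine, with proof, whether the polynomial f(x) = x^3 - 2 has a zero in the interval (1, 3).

f(1) = -1 and f(3) = 25, which have opposite signs.
Since f is a polynomial it is continuous on [1, 3].
By the Intermediate Value Theorem, f takes the value 0 somewhere in the open interval.

Such a root exists.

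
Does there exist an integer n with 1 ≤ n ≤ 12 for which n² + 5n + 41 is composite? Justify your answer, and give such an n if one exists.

n = 2

At n = 2: 2² + 5·2 + 41 = 55 = 5·11, which is composite.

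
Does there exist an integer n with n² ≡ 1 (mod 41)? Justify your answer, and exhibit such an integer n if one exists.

n = 40

Take n = 40. Then 40² = 1600 = 39·41 + 1, so 40² ≡ 1 (mod 41).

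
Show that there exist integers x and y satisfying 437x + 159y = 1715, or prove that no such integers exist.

Since gcd(437, 159) = 1, every integer is an integer combination of 437 and 159.
Run the Euclidean algorithm on 437 and 159: 437 = 2·159 + 119, 159 = 1·119 + 40, 119 = 2·40 + 39, 40 = 1·39 + 1, 39 = 39·1 + 0.
Unwinding: 1 = 40 − 1·39 = 40 − (119 − 2·40) = −119 + 3·40 = −119 + 3·(159 − 1·119) = 3·159 − 4·119 = 3·159 − 4·(437 − 2·159) = −4·437 + 11·159, i.e. 437·(-4) + 159·11 = 1.
Scaling by 1715 gives the particular solution (x, y) = (-6860, 18865).
Shifting by a multiple of (159, −437) keeps it a solution: x = -6860 + 44·159 = 136, y = 18865 − 44·437 = -363.
Check: 437·136 + 159·(-363) = 59432 − 57717 = 1715. ✓

x = 136, y = -363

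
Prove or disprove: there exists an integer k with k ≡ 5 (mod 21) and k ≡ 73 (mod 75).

No such integer exists.

gcd(21, 75) = 3. If k ≡ 5 (mod 21) and k ≡ 73 (mod 75), then k ≡ 5 (mod 3) and k ≡ 73 (mod 3).
However 5 ≡ 2 and 73 ≡ 1 (mod 3), and 2 ≠ 1.
So no integer satisfies both congruences.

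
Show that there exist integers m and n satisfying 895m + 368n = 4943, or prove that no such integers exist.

Since gcd(895, 368) = 1, every integer is an integer combination of 895 and 368.
Euclidean algorithm: 895 = 2·368 + 159, 368 = 2·159 + 50, 159 = 3·50 + 9, 50 = 5·9 + 5, 9 = 1·5 + 4, 5 = 1·4 + 1, 4 = 4·1 + 0.
Working back up the chain: 1 = 5 − 1·4 = 5 − (9 − 1·5) = −9 + 2·5 = −9 + 2·(50 − 5·9) = 2·50 − 11·9 = 2·50 − 11·(159 − 3·50) = −11·159 + 35·50 = −11·159 + 35·(368 − 2·159) = 35·368 − 81·159 = 35·368 − 81·(895 − 2·368) = −81·895 + 197·368. So 895·(-81) + 368·197 = 1.
Multiplying through by 4943: m = (-81)·4943 = -400383, n = 197·4943 = 973771 is a solution.
Shifting by a multiple of (368, −895) keeps it a solution: m = -400383 + 1088·368 = 1, n = 973771 − 1088·895 = 11.
Check: 895·1 + 368·11 = 895 + 4048 = 4943. ✓

m = 1, n = 11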